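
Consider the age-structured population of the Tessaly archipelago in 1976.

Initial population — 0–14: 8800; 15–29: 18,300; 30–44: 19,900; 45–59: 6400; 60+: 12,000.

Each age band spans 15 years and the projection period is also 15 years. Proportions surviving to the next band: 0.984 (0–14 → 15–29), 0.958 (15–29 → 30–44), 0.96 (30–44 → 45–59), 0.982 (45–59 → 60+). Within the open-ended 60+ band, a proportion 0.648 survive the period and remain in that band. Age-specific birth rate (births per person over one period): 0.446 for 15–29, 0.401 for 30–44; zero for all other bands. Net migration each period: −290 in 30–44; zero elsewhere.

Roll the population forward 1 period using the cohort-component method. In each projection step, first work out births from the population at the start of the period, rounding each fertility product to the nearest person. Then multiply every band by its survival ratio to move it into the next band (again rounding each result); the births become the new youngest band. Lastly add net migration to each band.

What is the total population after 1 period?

75207

Call the groups 1 to 5, youngest first.
[period 1]
Births: 18300 × 0.446 = 8162, 19900 × 0.401 = 7980 ⇒ total 16142
Group 2: 8800 × 0.984 = 8659
Group 3: 18300 × 0.958 = 17531
Group 4: 19900 × 0.96 = 19104
Group 5: 6400 × 0.982 + 12000 × 0.648 = 6285 + 7776 = 14061
Net migration: Group 3 − 290 → 17241
Giving 16142 / 8659 / 17241 / 19104 / 14061.
Total after period 1: 16142 + 8659 + 17241 + 19104 + 14061 = 75207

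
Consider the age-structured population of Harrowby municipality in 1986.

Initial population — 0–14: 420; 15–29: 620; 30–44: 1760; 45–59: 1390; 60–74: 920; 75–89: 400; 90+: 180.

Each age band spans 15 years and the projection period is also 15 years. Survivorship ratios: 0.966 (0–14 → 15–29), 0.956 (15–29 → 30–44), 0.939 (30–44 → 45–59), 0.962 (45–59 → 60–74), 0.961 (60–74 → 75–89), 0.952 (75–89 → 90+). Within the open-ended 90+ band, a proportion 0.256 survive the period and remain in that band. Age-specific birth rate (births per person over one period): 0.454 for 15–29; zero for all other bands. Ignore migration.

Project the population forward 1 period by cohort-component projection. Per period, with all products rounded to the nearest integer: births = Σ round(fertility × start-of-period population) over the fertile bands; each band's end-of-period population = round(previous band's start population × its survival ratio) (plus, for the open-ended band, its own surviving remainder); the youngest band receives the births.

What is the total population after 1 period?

5581

— Period 1 —
Births: 620 × 0.454 = 281
15–29: 420 × 0.966 = 406
30–44: 620 × 0.956 = 593
45–59: 1760 × 0.939 = 1653
60–74: 1390 × 0.962 = 1337
75–89: 920 × 0.961 = 884
90+: 400 × 0.952 + 180 × 0.256 = 381 + 46 = 427
Giving 281 / 406 / 593 / 1653 / 1337 / 884 / 427.
Total after period 1: 281 + 406 + 593 + 1653 + 1337 + 884 + 427 = 5581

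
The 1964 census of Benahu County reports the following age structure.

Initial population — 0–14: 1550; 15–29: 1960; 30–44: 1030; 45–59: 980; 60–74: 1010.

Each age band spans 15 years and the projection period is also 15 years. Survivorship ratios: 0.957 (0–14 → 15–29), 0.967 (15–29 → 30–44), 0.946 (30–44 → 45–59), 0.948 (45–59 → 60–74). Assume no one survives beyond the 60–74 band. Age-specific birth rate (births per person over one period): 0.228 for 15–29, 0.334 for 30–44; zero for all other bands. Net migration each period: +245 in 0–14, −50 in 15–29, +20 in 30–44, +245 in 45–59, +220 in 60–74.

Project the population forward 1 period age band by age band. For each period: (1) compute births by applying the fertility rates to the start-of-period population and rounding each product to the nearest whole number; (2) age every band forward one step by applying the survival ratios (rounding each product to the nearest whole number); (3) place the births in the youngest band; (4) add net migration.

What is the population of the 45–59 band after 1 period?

1219

Period 1:
Births: 1960 × 0.228 = 447  |  1030 × 0.334 = 344 → total 791
15–29: 1550 × 0.957 = 1483
30–44: 1960 × 0.967 = 1895
45–59: 1030 × 0.946 = 974
60–74: 980 × 0.948 = 929
Net migration: 0–14 + 245 → 1036; 15–29 − 50 → 1433; 30–44 + 20 → 1915; 45–59 + 245 → 1219; 60–74 + 220 → 1149
Population now: 0–14=1036, 15–29=1433, 30–44=1915, 45–59=1219, 60–74=1149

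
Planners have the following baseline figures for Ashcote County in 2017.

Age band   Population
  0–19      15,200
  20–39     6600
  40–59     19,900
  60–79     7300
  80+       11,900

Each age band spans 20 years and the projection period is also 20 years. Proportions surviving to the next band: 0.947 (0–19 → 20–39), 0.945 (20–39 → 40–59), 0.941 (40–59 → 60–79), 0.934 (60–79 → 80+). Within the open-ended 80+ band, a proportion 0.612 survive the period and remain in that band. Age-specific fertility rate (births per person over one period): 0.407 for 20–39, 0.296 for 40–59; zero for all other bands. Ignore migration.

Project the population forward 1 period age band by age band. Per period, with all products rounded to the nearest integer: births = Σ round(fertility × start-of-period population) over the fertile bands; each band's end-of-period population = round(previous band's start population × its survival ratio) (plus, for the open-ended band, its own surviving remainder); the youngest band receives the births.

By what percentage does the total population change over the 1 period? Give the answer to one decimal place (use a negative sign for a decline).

Numbering the groups 1..5 from youngest to oldest:
Period 1.
Births: 6600 * 0.407 = 2686  |  19900 * 0.296 = 5890 ⇒ total 8576
Group 2: 15200 * 0.947 = 14394
Group 3: 6600 * 0.945 = 6237
Group 4: 19900 * 0.941 = 18726
Group 5: 7300 * 0.934 + 11900 * 0.612 = 6818 + 7283 = 14101
Giving 8576 / 14394 / 6237 / 18726 / 14101.
Total: 60900 → 62034; change = 1134; percentage change = 1.9%

1.9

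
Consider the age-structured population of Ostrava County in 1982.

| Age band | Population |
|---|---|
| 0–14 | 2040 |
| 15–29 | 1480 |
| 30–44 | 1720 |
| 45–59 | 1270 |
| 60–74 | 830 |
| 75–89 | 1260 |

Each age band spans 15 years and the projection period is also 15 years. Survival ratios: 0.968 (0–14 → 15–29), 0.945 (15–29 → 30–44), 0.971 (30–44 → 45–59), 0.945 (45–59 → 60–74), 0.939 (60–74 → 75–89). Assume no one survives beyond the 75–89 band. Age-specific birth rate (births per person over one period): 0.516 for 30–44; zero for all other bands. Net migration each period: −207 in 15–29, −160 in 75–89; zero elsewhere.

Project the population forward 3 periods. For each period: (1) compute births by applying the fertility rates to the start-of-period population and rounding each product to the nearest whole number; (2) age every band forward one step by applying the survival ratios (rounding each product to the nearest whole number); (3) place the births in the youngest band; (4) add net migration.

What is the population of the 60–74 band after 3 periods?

Call the bands 1 to 6, youngest first.
[period 1]
Births: 1720 * 0.516 = 888
Band 2: 2040 * 0.968 = 1975
Band 3: 1480 * 0.945 = 1399
Band 4: 1720 * 0.971 = 1670
Band 5: 1270 * 0.945 = 1200
Band 6: 830 * 0.939 = 779
Net migration: Band 2 − 207 → 1768; Band 6 − 160 → 619
Giving 888 / 1768 / 1399 / 1670 / 1200 / 619.
[period 2]
Births: 1399 * 0.516 = 722
Band 2: 888 * 0.968 = 860
Band 3: 1768 * 0.945 = 1671
Band 4: 1399 * 0.971 = 1358
Band 5: 1670 * 0.945 = 1578
Band 6: 1200 * 0.939 = 1127
Net migration: Band 2 − 207 → 653; Band 6 − 160 → 967
Giving 722 / 653 / 1671 / 1358 / 1578 / 967.
[period 3]
Births: 1671 * 0.516 = 862
Band 2: 722 * 0.968 = 699
Band 3: 653 * 0.945 = 617
Band 4: 1671 * 0.971 = 1623
Band 5: 1358 * 0.945 = 1283
Band 6: 1578 * 0.939 = 1482
Net migration: Band 2 − 207 → 492; Band 6 − 160 → 1322
Giving 862 / 492 / 617 / 1623 / 1283 / 1322.

1283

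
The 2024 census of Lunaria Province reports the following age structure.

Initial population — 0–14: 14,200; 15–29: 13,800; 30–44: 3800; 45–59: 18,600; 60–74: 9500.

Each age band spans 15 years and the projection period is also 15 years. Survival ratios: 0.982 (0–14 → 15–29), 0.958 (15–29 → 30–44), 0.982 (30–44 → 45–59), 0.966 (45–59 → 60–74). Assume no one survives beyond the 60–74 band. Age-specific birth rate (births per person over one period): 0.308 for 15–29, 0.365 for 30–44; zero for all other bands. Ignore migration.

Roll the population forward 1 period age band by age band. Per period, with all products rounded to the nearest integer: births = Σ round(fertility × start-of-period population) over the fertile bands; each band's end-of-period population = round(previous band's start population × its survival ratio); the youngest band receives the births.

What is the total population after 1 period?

54501

(Bands numbered youngest = 1 to oldest = 5.)
Period 1:
Births: 13800 × 0.308 = 4250 ; 3800 × 0.365 = 1387 → total 5637
Band 2: 14200 × 0.982 = 13944
Band 3: 13800 × 0.958 = 13220
Band 4: 3800 × 0.982 = 3732
Band 5: 18600 × 0.966 = 17968
Giving 5637 / 13944 / 13220 / 3732 / 17968.
Total after period 1: 5637 + 13944 + 13220 + 3732 + 17968 = 54501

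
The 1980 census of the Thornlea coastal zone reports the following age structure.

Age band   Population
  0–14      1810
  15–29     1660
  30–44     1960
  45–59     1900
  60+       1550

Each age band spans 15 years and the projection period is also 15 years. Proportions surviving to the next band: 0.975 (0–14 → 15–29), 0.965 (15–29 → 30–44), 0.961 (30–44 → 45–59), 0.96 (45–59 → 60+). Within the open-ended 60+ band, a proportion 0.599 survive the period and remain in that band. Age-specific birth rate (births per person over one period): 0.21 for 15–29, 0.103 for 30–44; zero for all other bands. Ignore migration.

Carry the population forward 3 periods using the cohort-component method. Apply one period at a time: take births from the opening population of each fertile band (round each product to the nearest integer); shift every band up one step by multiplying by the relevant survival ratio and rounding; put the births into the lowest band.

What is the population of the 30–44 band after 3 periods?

After projecting period 1:
Births: 1660 × 0.21 = 349  |  1960 × 0.103 = 202 — total 551
15–29: 1810 × 0.975 = 1765
30–44: 1660 × 0.965 = 1602
45–59: 1960 × 0.961 = 1884
60+: 1900 × 0.96 + 1550 × 0.599 = 1824 + 928 = 2752
Population now: 0–14=551, 15–29=1765, 30–44=1602, 45–59=1884, 60+=2752
After projecting period 2:
Births: 1765 × 0.21 = 371  |  1602 × 0.103 = 165 — total 536
15–29: 551 × 0.975 = 537
30–44: 1765 × 0.965 = 1703
45–59: 1602 × 0.961 = 1540
60+: 1884 × 0.96 + 2752 × 0.599 = 1809 + 1648 = 3457
Population now: 0–14=536, 15–29=537, 30–44=1703, 45–59=1540, 60+=3457
After projecting period 3:
Births: 537 × 0.21 = 113  |  1703 × 0.103 = 175 — total 288
15–29: 536 × 0.975 = 523
30–44: 537 × 0.965 = 518
45–59: 1703 × 0.961 = 1637
60+: 1540 × 0.96 + 3457 × 0.599 = 1478 + 2071 = 3549
Population now: 0–14=288, 15–29=523, 30–44=518, 45–59=1637, 60+=3549

518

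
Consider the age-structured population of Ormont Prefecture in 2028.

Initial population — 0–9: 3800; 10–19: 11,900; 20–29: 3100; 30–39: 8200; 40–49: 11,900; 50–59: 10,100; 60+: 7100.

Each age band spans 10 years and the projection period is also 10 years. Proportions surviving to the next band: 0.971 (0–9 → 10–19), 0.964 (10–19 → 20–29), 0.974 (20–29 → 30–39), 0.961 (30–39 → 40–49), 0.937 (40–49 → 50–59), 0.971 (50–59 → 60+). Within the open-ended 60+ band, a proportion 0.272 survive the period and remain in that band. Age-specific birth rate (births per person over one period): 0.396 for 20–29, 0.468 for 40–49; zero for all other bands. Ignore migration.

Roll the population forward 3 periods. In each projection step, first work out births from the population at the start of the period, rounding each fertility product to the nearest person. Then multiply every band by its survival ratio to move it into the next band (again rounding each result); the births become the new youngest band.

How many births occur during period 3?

[period 1]
Births: 3100 * 0.396 = 1228  |  11900 * 0.468 = 5569 ⇒ total 6797
10–19: 3800 * 0.971 = 3690
20–29: 11900 * 0.964 = 11472
30–39: 3100 * 0.974 = 3019
40–49: 8200 * 0.961 = 7880
50–59: 11900 * 0.937 = 11150
60+: 10100 * 0.971 + 7100 * 0.272 = 9807 + 1931 = 11738
End of period: [6797, 3690, 11472, 3019, 7880, 11150, 11738]
[period 2]
Births: 11472 * 0.396 = 4543  |  7880 * 0.468 = 3688 ⇒ total 8231
10–19: 6797 * 0.971 = 6600
20–29: 3690 * 0.964 = 3557
30–39: 11472 * 0.974 = 11174
40–49: 3019 * 0.961 = 2901
50–59: 7880 * 0.937 = 7384
60+: 11150 * 0.971 + 11738 * 0.272 = 10827 + 3193 = 14020
End of period: [8231, 6600, 3557, 11174, 2901, 7384, 14020]
[period 3]
Births: 3557 * 0.396 = 1409  |  2901 * 0.468 = 1358 ⇒ total 2767
10–19: 8231 * 0.971 = 7992
20–29: 6600 * 0.964 = 6362
30–39: 3557 * 0.974 = 3465
40–49: 11174 * 0.961 = 10738
50–59: 2901 * 0.937 = 2718
60+: 7384 * 0.971 + 14020 * 0.272 = 7170 + 3813 = 10983
End of period: [2767, 7992, 6362, 3465, 10738, 2718, 10983]

2767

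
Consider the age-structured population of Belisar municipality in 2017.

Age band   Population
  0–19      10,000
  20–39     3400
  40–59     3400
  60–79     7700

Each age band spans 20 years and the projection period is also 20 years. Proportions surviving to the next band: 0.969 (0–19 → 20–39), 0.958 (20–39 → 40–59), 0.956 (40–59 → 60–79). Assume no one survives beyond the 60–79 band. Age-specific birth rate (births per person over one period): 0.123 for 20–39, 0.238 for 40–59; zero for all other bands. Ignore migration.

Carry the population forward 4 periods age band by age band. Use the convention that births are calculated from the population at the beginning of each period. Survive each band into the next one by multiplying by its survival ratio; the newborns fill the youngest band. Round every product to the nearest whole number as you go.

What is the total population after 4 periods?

(Bands numbered youngest = 1 to oldest = 4.)
Period 1.
Births: 3400 * 0.123 = 418  |  3400 * 0.238 = 809 → total 1227
Band 2: 10000 * 0.969 = 9690
Band 3: 3400 * 0.958 = 3257
Band 4: 3400 * 0.956 = 3250
End of period: [1227, 9690, 3257, 3250]
Period 2.
Births: 9690 * 0.123 = 1192  |  3257 * 0.238 = 775 → total 1967
Band 2: 1227 * 0.969 = 1189
Band 3: 9690 * 0.958 = 9283
Band 4: 3257 * 0.956 = 3114
End of period: [1967, 1189, 9283, 3114]
Period 3.
Births: 1189 * 0.123 = 146  |  9283 * 0.238 = 2209 → total 2355
Band 2: 1967 * 0.969 = 1906
Band 3: 1189 * 0.958 = 1139
Band 4: 9283 * 0.956 = 8875
End of period: [2355, 1906, 1139, 8875]
Period 4.
Births: 1906 * 0.123 = 234  |  1139 * 0.238 = 271 → total 505
Band 2: 2355 * 0.969 = 2282
Band 3: 1906 * 0.958 = 1826
Band 4: 1139 * 0.956 = 1089
End of period: [505, 2282, 1826, 1089]
Total after period 4: 505 + 2282 + 1826 + 1089 = 5702

5702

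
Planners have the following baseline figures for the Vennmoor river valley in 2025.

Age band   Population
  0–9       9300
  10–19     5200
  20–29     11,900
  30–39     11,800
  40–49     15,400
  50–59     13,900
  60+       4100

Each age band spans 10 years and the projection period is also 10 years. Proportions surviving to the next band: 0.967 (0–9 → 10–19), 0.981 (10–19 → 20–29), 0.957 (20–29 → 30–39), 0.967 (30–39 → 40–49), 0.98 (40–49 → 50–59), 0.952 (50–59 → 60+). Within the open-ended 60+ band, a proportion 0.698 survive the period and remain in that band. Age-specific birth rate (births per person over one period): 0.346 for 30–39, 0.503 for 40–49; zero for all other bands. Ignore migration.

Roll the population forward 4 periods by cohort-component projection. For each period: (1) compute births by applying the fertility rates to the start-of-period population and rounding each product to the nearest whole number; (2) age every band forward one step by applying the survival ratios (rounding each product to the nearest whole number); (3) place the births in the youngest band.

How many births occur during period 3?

7228

Numbering the bands 1..7 from youngest to oldest:
Period 1.
Births: 11800 × 0.346 = 4083, 15400 × 0.503 = 7746 → 11829
Band 2: 9300 × 0.967 = 8993
Band 3: 5200 × 0.981 = 5101
Band 4: 11900 × 0.957 = 11388
Band 5: 11800 × 0.967 = 11411
Band 6: 15400 × 0.98 = 15092
Band 7: 13900 × 0.952 + 4100 × 0.698 = 13233 + 2862 = 16095
End of period: [11829, 8993, 5101, 11388, 11411, 15092, 16095]
Period 2.
Births: 11388 × 0.346 = 3940, 11411 × 0.503 = 5740 → 9680
Band 2: 11829 × 0.967 = 11439
Band 3: 8993 × 0.981 = 8822
Band 4: 5101 × 0.957 = 4882
Band 5: 11388 × 0.967 = 11012
Band 6: 11411 × 0.98 = 11183
Band 7: 15092 × 0.952 + 16095 × 0.698 = 14368 + 11234 = 25602
End of period: [9680, 11439, 8822, 4882, 11012, 11183, 25602]
Period 3.
Births: 4882 × 0.346 = 1689, 11012 × 0.503 = 5539 → 7228
Band 2: 9680 × 0.967 = 9361
Band 3: 11439 × 0.981 = 11222
Band 4: 8822 × 0.957 = 8443
Band 5: 4882 × 0.967 = 4721
Band 6: 11012 × 0.98 = 10792
Band 7: 11183 × 0.952 + 25602 × 0.698 = 10646 + 17870 = 28516
End of period: [7228, 9361, 11222, 8443, 4721, 10792, 28516]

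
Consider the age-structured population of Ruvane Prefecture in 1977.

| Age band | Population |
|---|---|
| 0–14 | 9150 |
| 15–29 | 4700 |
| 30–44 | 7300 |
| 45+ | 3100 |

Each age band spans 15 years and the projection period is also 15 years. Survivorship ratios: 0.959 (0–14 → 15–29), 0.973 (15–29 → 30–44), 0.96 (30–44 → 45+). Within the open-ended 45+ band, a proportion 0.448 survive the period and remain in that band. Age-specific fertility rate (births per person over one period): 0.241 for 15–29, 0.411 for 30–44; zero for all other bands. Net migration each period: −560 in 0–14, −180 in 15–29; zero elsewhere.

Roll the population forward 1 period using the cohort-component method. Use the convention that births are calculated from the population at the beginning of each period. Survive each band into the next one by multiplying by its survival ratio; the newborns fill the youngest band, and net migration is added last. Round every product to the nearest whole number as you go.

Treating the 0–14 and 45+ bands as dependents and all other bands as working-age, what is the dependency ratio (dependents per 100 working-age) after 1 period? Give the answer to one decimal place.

90.9

Period 1:
Births: 4700 * 0.241 = 1133 ; 7300 * 0.411 = 3000 → total 4133
15–29: 9150 * 0.959 = 8775
30–44: 4700 * 0.973 = 4573
45+: 7300 * 0.96 + 3100 * 0.448 = 7008 + 1389 = 8397
Net migration: 0–14 − 560 → 3573; 15–29 − 180 → 8595
→ [3573, 8595, 4573, 8397]
Dependents (band 0–14 + band 45+) = 3573 + 8397 = 11970; working-age = 13168; ratio = 11970/13168 × 100 = 90.9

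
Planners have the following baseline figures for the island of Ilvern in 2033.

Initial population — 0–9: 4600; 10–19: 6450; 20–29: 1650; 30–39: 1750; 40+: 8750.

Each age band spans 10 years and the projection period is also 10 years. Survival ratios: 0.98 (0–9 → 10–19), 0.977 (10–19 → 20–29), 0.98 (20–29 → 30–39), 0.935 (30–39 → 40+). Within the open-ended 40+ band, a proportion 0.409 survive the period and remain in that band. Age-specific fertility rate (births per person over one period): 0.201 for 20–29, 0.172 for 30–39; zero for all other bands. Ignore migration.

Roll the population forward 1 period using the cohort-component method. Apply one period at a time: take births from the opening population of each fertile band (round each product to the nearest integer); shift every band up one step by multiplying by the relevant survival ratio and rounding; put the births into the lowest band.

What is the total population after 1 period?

(Bands numbered youngest = 1 to oldest = 5.)
Period 1.
Births: 1650 * 0.201 = 332  |  1750 * 0.172 = 301 ⇒ total 633
Band 2: 4600 * 0.98 = 4508
Band 3: 6450 * 0.977 = 6302
Band 4: 1650 * 0.98 = 1617
Band 5: 1750 * 0.935 + 8750 * 0.409 = 1636 + 3579 = 5215
Giving 633 / 4508 / 6302 / 1617 / 5215.
Total after period 1: 633 + 4508 + 6302 + 1617 + 5215 = 18275

18275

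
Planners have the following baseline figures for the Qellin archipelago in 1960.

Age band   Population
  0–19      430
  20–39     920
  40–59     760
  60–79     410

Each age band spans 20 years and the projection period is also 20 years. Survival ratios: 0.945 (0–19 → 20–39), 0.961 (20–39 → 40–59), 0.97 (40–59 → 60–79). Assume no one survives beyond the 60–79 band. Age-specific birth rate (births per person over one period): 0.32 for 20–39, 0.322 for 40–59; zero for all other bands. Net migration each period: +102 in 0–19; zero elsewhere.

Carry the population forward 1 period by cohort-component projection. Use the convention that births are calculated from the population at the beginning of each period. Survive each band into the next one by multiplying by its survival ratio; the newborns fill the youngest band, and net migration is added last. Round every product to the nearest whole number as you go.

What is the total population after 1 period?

2668

[period 1]
Births: 920 × 0.32 = 294  |  760 × 0.322 = 245 → 539
20–39: 430 × 0.945 = 406
40–59: 920 × 0.961 = 884
60–79: 760 × 0.97 = 737
Net migration: 0–19 + 102 → 641
End of period: [641, 406, 884, 737]
Total after period 1: 641 + 406 + 884 + 737 = 2668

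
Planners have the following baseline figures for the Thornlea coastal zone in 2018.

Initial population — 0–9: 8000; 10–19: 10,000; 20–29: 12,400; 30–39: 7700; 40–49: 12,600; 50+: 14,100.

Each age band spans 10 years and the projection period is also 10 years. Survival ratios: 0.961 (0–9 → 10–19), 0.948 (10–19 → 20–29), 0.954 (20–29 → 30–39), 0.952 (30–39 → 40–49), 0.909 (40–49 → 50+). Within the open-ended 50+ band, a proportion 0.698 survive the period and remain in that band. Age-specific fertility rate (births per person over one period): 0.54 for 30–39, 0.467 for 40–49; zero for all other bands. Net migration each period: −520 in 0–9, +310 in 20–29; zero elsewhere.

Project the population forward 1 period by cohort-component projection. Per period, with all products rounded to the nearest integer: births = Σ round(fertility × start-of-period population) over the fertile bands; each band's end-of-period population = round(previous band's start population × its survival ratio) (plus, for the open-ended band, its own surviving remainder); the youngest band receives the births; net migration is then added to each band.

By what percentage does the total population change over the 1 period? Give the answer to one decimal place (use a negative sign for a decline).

— Period 1 —
Births: 7700 × 0.54 = 4158  |  12600 × 0.467 = 5884 ⇒ total 10042
10–19: 8000 × 0.961 = 7688
20–29: 10000 × 0.948 = 9480
30–39: 12400 × 0.954 = 11830
40–49: 7700 × 0.952 = 7330
50+: 12600 × 0.909 + 14100 × 0.698 = 11453 + 9842 = 21295
Net migration: 0–9 − 520 → 9522; 20–29 + 310 → 9790
Giving 9522 / 7688 / 9790 / 11830 / 7330 / 21295.
Total: 64800 → 67455; change = 2655; percentage change = 4.1%

4.1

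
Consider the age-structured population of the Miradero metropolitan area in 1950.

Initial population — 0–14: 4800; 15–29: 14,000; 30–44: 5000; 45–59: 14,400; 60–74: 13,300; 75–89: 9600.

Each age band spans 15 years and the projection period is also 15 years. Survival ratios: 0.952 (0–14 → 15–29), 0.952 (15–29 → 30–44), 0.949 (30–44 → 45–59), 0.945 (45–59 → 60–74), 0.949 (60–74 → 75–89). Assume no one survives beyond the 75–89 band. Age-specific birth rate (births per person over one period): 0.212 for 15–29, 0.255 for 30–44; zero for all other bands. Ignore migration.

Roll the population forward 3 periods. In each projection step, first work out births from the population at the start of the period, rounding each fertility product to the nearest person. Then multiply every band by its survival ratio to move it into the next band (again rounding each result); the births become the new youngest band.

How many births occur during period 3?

(Groups numbered youngest = 1 to oldest = 6.)
Period 1:
Births: 14000 * 0.212 = 2968  |  5000 * 0.255 = 1275 → 4243
Group 2: 4800 * 0.952 = 4570
Group 3: 14000 * 0.952 = 13328
Group 4: 5000 * 0.949 = 4745
Group 5: 14400 * 0.945 = 13608
Group 6: 13300 * 0.949 = 12622
End of period: [4243, 4570, 13328, 4745, 13608, 12622]
Period 2:
Births: 4570 * 0.212 = 969  |  13328 * 0.255 = 3399 → 4368
Group 2: 4243 * 0.952 = 4039
Group 3: 4570 * 0.952 = 4351
Group 4: 13328 * 0.949 = 12648
Group 5: 4745 * 0.945 = 4484
Group 6: 13608 * 0.949 = 12914
End of period: [4368, 4039, 4351, 12648, 4484, 12914]
Period 3:
Births: 4039 * 0.212 = 856  |  4351 * 0.255 = 1110 → 1966
Group 2: 4368 * 0.952 = 4158
Group 3: 4039 * 0.952 = 3845
Group 4: 4351 * 0.949 = 4129
Group 5: 12648 * 0.945 = 11952
Group 6: 4484 * 0.949 = 4255
End of period: [1966, 4158, 3845, 4129, 11952, 4255]

1966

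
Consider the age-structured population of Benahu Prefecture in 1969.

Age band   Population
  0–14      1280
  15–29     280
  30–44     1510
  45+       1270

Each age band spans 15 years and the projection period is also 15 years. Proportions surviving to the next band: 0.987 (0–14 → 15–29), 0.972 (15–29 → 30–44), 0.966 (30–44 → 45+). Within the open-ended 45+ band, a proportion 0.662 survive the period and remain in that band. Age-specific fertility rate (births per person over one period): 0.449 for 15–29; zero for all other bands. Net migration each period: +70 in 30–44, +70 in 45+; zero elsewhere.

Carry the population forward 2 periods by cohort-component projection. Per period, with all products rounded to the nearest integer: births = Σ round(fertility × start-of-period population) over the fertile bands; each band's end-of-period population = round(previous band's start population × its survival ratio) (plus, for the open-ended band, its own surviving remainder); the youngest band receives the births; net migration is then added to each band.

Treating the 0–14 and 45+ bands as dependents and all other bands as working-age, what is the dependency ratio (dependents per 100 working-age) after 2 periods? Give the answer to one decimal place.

Let group 1 be 0–14 through group 4 = 45+.
After projecting period 1:
Births: 280 * 0.449 = 126
Group 2: 1280 * 0.987 = 1263
Group 3: 280 * 0.972 = 272
Group 4: 1510 * 0.966 + 1270 * 0.662 = 1459 + 841 = 2300
Net migration: Group 3 + 70 → 342; Group 4 + 70 → 2370
Population now: 0–14=126, 15–29=1263, 30–44=342, 45+=2370
After projecting period 2:
Births: 1263 * 0.449 = 567
Group 2: 126 * 0.987 = 124
Group 3: 1263 * 0.972 = 1228
Group 4: 342 * 0.966 + 2370 * 0.662 = 330 + 1569 = 1899
Net migration: Group 3 + 70 → 1298; Group 4 + 70 → 1969
Population now: 0–14=567, 15–29=124, 30–44=1298, 45+=1969
Dependents (band 0–14 + band 45+) = 567 + 1969 = 2536; working-age = 1422; ratio = 2536/1422 × 100 = 178.3

178.3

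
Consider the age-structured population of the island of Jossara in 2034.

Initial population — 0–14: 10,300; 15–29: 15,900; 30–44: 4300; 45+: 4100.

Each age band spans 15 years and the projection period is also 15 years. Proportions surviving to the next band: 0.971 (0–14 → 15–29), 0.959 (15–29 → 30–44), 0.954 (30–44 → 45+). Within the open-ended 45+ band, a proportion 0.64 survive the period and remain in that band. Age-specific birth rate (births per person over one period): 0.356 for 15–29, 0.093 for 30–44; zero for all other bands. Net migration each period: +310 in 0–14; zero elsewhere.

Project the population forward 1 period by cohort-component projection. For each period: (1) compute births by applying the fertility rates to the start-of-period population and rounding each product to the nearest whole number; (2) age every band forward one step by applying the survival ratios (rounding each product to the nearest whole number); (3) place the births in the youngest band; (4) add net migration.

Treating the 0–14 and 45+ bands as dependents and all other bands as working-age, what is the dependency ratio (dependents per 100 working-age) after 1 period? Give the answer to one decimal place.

51.9

Let band 1 be 0–14 through band 4 = 45+.
— Period 1 —
Births: 15900 × 0.356 = 5660 ; 4300 × 0.093 = 400 ⇒ total 6060
Band 2: 10300 × 0.971 = 10001
Band 3: 15900 × 0.959 = 15248
Band 4: 4300 × 0.954 + 4100 × 0.64 = 4102 + 2624 = 6726
Net migration: Band 1 + 310 → 6370
→ [6370, 10001, 15248, 6726]
Dependents (band 0–14 + band 45+) = 6370 + 6726 = 13096; working-age = 25249; ratio = 13096/25249 × 100 = 51.9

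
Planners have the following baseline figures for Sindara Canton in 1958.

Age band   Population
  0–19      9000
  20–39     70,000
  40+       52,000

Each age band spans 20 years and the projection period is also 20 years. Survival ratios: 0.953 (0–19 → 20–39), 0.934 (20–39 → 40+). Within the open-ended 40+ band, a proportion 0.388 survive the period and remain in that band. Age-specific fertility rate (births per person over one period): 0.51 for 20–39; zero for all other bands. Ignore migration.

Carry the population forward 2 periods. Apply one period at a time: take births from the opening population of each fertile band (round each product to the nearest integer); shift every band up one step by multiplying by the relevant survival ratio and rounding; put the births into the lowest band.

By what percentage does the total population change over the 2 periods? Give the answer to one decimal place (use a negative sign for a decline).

-39.2

[period 1]
Births: 70000 * 0.51 = 35700
20–39: 9000 * 0.953 = 8577
40+: 70000 * 0.934 + 52000 * 0.388 = 65380 + 20176 = 85556
Population now: 0–19=35700, 20–39=8577, 40+=85556
[period 2]
Births: 8577 * 0.51 = 4374
20–39: 35700 * 0.953 = 34022
40+: 8577 * 0.934 + 85556 * 0.388 = 8011 + 33196 = 41207
Population now: 0–19=4374, 20–39=34022, 40+=41207
Total: 131000 → 79603; change = -51397; percentage change = -39.2%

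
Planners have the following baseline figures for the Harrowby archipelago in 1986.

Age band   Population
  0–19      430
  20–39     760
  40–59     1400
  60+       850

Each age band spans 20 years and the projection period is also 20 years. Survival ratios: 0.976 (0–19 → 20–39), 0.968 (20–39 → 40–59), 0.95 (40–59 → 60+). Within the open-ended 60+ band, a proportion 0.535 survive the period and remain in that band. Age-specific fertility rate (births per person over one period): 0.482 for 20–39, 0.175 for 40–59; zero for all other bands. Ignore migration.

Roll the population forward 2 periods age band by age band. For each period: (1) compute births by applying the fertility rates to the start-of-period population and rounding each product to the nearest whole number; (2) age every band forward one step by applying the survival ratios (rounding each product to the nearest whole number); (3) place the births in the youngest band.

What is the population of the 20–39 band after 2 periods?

After projecting period 1:
Births: 760 × 0.482 = 366, 1400 × 0.175 = 245 → 611
20–39: 430 × 0.976 = 420
40–59: 760 × 0.968 = 736
60+: 1400 × 0.95 + 850 × 0.535 = 1330 + 455 = 1785
→ [611, 420, 736, 1785]
After projecting period 2:
Births: 420 × 0.482 = 202, 736 × 0.175 = 129 → 331
20–39: 611 × 0.976 = 596
40–59: 420 × 0.968 = 407
60+: 736 × 0.95 + 1785 × 0.535 = 699 + 955 = 1654
→ [331, 596, 407, 1654]

596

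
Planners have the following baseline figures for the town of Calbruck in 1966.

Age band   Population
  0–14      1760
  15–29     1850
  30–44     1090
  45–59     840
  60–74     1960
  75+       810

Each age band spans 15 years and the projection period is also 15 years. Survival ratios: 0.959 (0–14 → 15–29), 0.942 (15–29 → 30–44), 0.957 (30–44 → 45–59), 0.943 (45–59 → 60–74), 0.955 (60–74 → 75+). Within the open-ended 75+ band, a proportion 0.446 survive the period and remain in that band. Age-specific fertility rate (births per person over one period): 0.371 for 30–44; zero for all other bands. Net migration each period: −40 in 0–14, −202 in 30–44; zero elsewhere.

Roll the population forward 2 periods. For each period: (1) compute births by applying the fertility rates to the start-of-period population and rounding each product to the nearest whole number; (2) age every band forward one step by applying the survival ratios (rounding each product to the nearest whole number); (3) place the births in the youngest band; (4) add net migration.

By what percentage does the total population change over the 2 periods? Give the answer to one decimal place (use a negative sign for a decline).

Call the groups 1 to 6, youngest first.
[period 1]
Births: 1090 × 0.371 = 404
Group 2: 1760 × 0.959 = 1688
Group 3: 1850 × 0.942 = 1743
Group 4: 1090 × 0.957 = 1043
Group 5: 840 × 0.943 = 792
Group 6: 1960 × 0.955 + 810 × 0.446 = 1872 + 361 = 2233
Net migration: Group 1 − 40 → 364; Group 3 − 202 → 1541
End of period: [364, 1688, 1541, 1043, 792, 2233]
[period 2]
Births: 1541 × 0.371 = 572
Group 2: 364 × 0.959 = 349
Group 3: 1688 × 0.942 = 1590
Group 4: 1541 × 0.957 = 1475
Group 5: 1043 × 0.943 = 984
Group 6: 792 × 0.955 + 2233 × 0.446 = 756 + 996 = 1752
Net migration: Group 1 − 40 → 532; Group 3 − 202 → 1388
End of period: [532, 349, 1388, 1475, 984, 1752]
Total: 8310 → 6480; change = -1830; percentage change = -22.0%

-22.0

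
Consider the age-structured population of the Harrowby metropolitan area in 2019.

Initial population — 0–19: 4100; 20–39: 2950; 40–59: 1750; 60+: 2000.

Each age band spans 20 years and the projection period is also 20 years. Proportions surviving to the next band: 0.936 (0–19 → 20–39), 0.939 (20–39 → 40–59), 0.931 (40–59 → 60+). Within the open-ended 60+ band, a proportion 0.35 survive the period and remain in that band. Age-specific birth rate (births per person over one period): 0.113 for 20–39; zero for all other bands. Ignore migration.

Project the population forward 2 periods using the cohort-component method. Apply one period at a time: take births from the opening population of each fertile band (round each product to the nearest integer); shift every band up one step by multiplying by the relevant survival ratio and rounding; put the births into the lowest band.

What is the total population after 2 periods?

— Period 1 —
Births: 2950 * 0.113 = 333
20–39: 4100 * 0.936 = 3838
40–59: 2950 * 0.939 = 2770
60+: 1750 * 0.931 + 2000 * 0.35 = 1629 + 700 = 2329
Giving 333 / 3838 / 2770 / 2329.
— Period 2 —
Births: 3838 * 0.113 = 434
20–39: 333 * 0.936 = 312
40–59: 3838 * 0.939 = 3604
60+: 2770 * 0.931 + 2329 * 0.35 = 2579 + 815 = 3394
Giving 434 / 312 / 3604 / 3394.
Total after period 2: 434 + 312 + 3604 + 3394 = 7744

7744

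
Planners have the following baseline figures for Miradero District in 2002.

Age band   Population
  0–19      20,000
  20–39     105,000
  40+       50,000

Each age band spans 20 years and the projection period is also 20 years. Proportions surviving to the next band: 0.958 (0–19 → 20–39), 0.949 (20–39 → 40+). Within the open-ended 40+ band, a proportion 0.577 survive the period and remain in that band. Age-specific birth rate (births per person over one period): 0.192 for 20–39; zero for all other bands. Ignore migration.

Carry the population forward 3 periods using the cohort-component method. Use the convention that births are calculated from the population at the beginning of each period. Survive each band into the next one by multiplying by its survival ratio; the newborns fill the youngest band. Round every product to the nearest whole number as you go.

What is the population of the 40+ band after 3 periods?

Period 1.
Births: 105000 * 0.192 = 20160
20–39: 20000 * 0.958 = 19160
40+: 105000 * 0.949 + 50000 * 0.577 = 99645 + 28850 = 128495
→ [20160, 19160, 128495]
Period 2.
Births: 19160 * 0.192 = 3679
20–39: 20160 * 0.958 = 19313
40+: 19160 * 0.949 + 128495 * 0.577 = 18183 + 74142 = 92325
→ [3679, 19313, 92325]
Period 3.
Births: 19313 * 0.192 = 3708
20–39: 3679 * 0.958 = 3524
40+: 19313 * 0.949 + 92325 * 0.577 = 18328 + 53272 = 71600
→ [3708, 3524, 71600]

71600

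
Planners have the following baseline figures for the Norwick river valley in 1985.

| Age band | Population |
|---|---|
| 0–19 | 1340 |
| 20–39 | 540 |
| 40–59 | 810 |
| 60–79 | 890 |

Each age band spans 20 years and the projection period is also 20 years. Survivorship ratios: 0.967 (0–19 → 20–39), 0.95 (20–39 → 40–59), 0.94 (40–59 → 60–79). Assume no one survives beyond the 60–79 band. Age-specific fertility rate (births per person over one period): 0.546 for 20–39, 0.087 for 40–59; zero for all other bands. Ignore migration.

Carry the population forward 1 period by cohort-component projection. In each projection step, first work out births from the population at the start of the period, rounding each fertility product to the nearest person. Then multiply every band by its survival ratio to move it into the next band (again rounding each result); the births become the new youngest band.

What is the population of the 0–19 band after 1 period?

365

Call the bands 1 to 4, youngest first.
After projecting period 1:
Births: 540 * 0.546 = 295  |  810 * 0.087 = 70 → total 365
Band 2: 1340 * 0.967 = 1296
Band 3: 540 * 0.95 = 513
Band 4: 810 * 0.94 = 761
End of period: [365, 1296, 513, 761]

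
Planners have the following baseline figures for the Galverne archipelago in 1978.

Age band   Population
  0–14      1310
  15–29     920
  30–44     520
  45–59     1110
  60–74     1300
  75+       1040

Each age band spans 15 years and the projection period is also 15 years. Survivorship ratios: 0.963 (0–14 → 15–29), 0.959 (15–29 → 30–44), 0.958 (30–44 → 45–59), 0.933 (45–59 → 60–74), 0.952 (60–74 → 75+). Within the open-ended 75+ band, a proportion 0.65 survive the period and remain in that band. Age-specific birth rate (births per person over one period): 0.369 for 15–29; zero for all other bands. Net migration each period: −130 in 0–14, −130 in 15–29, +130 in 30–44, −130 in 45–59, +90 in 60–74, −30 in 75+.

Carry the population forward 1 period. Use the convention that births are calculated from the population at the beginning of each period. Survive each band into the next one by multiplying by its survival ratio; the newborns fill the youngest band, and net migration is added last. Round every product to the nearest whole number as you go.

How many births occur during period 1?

Period 1:
Births: 920 × 0.369 = 339
15–29: 1310 × 0.963 = 1262
30–44: 920 × 0.959 = 882
45–59: 520 × 0.958 = 498
60–74: 1110 × 0.933 = 1036
75+: 1300 × 0.952 + 1040 × 0.65 = 1238 + 676 = 1914
Net migration: 0–14 − 130 → 209; 15–29 − 130 → 1132; 30–44 + 130 → 1012; 45–59 − 130 → 368; 60–74 + 90 → 1126; 75+ − 30 → 1884
End of period: [209, 1132, 1012, 368, 1126, 1884]

339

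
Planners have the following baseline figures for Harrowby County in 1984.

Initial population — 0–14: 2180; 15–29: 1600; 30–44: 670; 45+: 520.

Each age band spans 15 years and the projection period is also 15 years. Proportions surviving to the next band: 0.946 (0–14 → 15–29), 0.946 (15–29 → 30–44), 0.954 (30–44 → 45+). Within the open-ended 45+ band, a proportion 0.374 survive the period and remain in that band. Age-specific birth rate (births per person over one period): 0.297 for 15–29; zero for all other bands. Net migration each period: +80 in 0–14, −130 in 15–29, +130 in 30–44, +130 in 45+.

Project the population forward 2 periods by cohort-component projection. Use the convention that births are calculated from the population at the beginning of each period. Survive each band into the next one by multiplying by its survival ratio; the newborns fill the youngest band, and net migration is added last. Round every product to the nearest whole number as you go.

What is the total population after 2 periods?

Let band 1 be 0–14 through band 4 = 45+.
After projecting period 1:
Births: 1600 * 0.297 = 475
Band 2: 2180 * 0.946 = 2062
Band 3: 1600 * 0.946 = 1514
Band 4: 670 * 0.954 + 520 * 0.374 = 639 + 194 = 833
Net migration: Band 1 + 80 → 555; Band 2 − 130 → 1932; Band 3 + 130 → 1644; Band 4 + 130 → 963
End of period: [555, 1932, 1644, 963]
After projecting period 2:
Births: 1932 * 0.297 = 574
Band 2: 555 * 0.946 = 525
Band 3: 1932 * 0.946 = 1828
Band 4: 1644 * 0.954 + 963 * 0.374 = 1568 + 360 = 1928
Net migration: Band 1 + 80 → 654; Band 2 − 130 → 395; Band 3 + 130 → 1958; Band 4 + 130 → 2058
End of period: [654, 395, 1958, 2058]
Total after period 2: 654 + 395 + 1958 + 2058 = 5065

5065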